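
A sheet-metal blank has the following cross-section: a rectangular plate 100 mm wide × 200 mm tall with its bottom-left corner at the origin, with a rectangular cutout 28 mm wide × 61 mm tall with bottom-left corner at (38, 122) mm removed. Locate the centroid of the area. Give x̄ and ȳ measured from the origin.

x̄ = 49.81 mm, ȳ = 95.10 mm

plate: A = 100 × 200 = 20000.00, centroid at (50.00, 100.00).
hole: A = −(28 × 61) = -1708.00, centroid at (52.00, 152.50).
ΣA = 18292.00 mm², ΣAx̄ = 911184.00 mm³, ΣAȳ = 1739530.00 mm³.
x̄ = 911184.00/18292.00 = 49.81 mm; ȳ = 1739530.00/18292.00 = 95.10 mm.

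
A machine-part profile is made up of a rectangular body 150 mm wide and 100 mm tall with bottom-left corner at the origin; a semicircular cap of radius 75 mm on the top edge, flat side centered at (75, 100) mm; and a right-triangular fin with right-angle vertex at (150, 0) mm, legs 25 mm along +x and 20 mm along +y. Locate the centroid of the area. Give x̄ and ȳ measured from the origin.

x̄ = 75.86 mm, ȳ = 79.57 mm

rectangular body: A = 150 × 100 = 15000.00, centroid at (75.00, 50.00).
semicircular top: A = ½π·75² = 8835.73, centroid at (75.00, 131.83).
triangular fin: A = ½·25·20 = 250.00, centroid at (158.33, 6.67).
ΣA = 24085.73 mm²
ΣAx̄ = (15000.00)(75.00) + (8835.73)(75.00) + (250.00)(158.33) = 1827263.03 mm³
ΣAȳ = (15000.00)(50.00) + (8835.73)(131.83) + (250.00)(6.67) = 1916489.60 mm³
x̄ = 1827263.03 / 24085.73 = 75.86 mm
ȳ = 1916489.60 / 24085.73 = 79.57 mm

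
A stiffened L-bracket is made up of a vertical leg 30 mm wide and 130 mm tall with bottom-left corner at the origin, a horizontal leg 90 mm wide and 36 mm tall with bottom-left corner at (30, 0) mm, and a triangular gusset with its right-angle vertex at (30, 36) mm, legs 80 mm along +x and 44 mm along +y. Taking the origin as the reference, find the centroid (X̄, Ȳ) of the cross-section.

vertical leg: A = 30 × 130 = 3900.00, centroid at (15.00, 65.00).
horizontal leg: A = 90 × 36 = 3240.00, centroid at (75.00, 18.00).
gusset: A = ½·80·44 = 1760.00, centroid at (56.67, 50.67).
ΣA = 8900.00 mm²
ΣAX̄ = (3900.00)(15.00) + (3240.00)(75.00) + (1760.00)(56.67) = 401233.33 mm³
ΣAȲ = (3900.00)(65.00) + (3240.00)(18.00) + (1760.00)(50.67) = 400993.33 mm³
X̄ = 401233.33 / 8900.00 = 45.08 mm
Ȳ = 400993.33 / 8900.00 = 45.06 mm

X̄ = 45.08 mm, Ȳ = 45.06 mm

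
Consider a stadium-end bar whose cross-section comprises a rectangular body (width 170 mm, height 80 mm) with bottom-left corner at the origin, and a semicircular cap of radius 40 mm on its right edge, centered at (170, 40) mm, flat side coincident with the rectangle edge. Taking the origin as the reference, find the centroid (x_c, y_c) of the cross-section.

rectangular body: A = 170 × 80 = 13600.00, centroid at (85.00, 40.00).
semicircular end: A = ½π·40² = 2513.27, centroid at (186.98, 40.00).
ΣA = 16113.27 mm², ΣAx_c = 1625923.27 mm³, ΣAy_c = 644530.96 mm³.
x_c = 1625923.27/16113.27 = 100.91 mm; y_c = 644530.96/16113.27 = 40.00 mm.

x_c = 100.91 mm, y_c = 40.00 mm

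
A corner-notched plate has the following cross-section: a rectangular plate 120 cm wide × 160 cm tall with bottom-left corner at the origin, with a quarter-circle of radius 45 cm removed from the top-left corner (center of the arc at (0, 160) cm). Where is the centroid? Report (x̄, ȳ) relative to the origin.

x̄ = 63.69 cm, ȳ = 74.50 cm

plate: A = 120 × 160 = 19200.00, centroid at (60.00, 80.00).
removed quarter-circle: A = −¼π·45² = -1590.43, centroid at (19.10, 140.90).
ΣA = 17609.57 cm²
ΣAx̄ = (19200.00)(60.00) + (-1590.43)(19.10) = 1121625.00 cm³
ΣAȳ = (19200.00)(80.00) + (-1590.43)(140.90) = 1311906.00 cm³
x̄ = 1121625.00 / 17609.57 = 63.69 cm
ȳ = 1311906.00 / 17609.57 = 74.50 cm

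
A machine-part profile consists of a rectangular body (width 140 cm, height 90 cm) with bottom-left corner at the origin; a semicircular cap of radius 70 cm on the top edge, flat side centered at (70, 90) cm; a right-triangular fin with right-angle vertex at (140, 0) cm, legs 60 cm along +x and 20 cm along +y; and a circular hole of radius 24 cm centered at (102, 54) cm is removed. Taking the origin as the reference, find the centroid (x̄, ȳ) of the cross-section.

Part | A | x̄ᵢ | ȳᵢ | A·x̄ᵢ | A·ȳᵢ
rectangular body | 12600.00 | 70.00 | 45.00 | 882000.00 | 567000.00
semicircular top | 7696.90 | 70.00 | 119.71 | 538783.14 | 921387.85
triangular fin | 600.00 | 160.00 | 6.67 | 96000.00 | 4000.00
hole | -1809.56 | 102.00 | 54.00 | -184574.85 | -97716.10
Σ | 19087.34 |  |  | 1332208.29 | 1394671.75
x̄ = 1332208.29 / 19087.34 = 69.80 cm
ȳ = 1394671.75 / 19087.34 = 73.07 cm

x̄ = 69.80 cm, ȳ = 73.07 cm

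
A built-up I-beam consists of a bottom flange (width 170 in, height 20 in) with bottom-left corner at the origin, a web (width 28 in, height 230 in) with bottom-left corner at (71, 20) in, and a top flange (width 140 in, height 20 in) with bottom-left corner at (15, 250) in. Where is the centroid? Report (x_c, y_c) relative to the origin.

x_c = 85.00 in, y_c = 129.07 in

bottom flange: A = 170 × 20 = 3400.00, centroid at (85.00, 10.00).
web: A = 28 × 230 = 6440.00, centroid at (85.00, 135.00).
top flange: A = 140 × 20 = 2800.00, centroid at (85.00, 260.00).
ΣA = 12640.00 in², ΣAx_c = 1074400.00 in³, ΣAy_c = 1631400.00 in³.
x_c = 1074400.00/12640.00 = 85.00 in; y_c = 1631400.00/12640.00 = 129.07 in.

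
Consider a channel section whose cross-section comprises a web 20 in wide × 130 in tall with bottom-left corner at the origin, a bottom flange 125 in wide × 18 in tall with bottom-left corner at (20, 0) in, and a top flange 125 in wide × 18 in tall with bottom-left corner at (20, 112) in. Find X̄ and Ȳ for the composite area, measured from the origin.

X̄ = 55.95 in, Ȳ = 65.00 in

web: A = 20 × 130 = 2600.00, centroid at (10.00, 65.00).
bottom flange: A = 125 × 18 = 2250.00, centroid at (82.50, 9.00).
top flange: A = 125 × 18 = 2250.00, centroid at (82.50, 121.00).
ΣA = 7100.00 in²
ΣAX̄ = (2600.00)(10.00) + (2250.00)(82.50) + (2250.00)(82.50) = 397250.00 in³
ΣAȲ = (2600.00)(65.00) + (2250.00)(9.00) + (2250.00)(121.00) = 461500.00 in³
X̄ = 397250.00 / 7100.00 = 55.95 in
Ȳ = 461500.00 / 7100.00 = 65.00 in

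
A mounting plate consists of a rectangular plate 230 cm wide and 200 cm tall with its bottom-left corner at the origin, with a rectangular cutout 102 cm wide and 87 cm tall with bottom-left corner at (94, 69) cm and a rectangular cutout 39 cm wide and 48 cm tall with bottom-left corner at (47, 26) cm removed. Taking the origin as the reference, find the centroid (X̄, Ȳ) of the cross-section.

X̄ = 110.02 cm, Ȳ = 99.51 cm

plate: A = 230 × 200 = 46000.00, centroid at (115.00, 100.00).
hole 1: A = −(102 × 87) = -8874.00, centroid at (145.00, 112.50).
hole 2: A = −(39 × 48) = -1872.00, centroid at (66.50, 50.00).
ΣA = 35254.00 cm², ΣAX̄ = 3878782.00 cm³, ΣAȲ = 3508075.00 cm³.
X̄ = 3878782.00/35254.00 = 110.02 cm; Ȳ = 3508075.00/35254.00 = 99.51 cm.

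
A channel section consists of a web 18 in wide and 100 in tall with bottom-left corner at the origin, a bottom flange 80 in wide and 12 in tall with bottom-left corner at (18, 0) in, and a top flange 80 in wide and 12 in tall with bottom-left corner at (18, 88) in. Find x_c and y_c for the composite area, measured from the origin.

web: A = 18 × 100 = 1800.00, centroid at (9.00, 50.00).
bottom flange: A = 80 × 12 = 960.00, centroid at (58.00, 6.00).
top flange: A = 80 × 12 = 960.00, centroid at (58.00, 94.00).
ΣA = 3720.00 in², ΣAx_c = 127560.00 in³, ΣAy_c = 186000.00 in³.
x_c = 127560.00/3720.00 = 34.29 in; y_c = 186000.00/3720.00 = 50.00 in.

x_c = 34.29 in, y_c = 50.00 in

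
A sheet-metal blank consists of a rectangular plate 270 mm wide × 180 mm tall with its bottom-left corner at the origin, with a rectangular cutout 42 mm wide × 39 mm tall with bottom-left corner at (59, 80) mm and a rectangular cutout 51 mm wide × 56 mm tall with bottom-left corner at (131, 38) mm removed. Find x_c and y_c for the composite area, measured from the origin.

x_c = 135.65 mm, y_c = 91.20 mm

Part | A | x̄ᵢ | ȳᵢ | A·x̄ᵢ | A·ȳᵢ
plate | 48600.00 | 135.00 | 90.00 | 6561000.00 | 4374000.00
hole 1 | -1638.00 | 80.00 | 99.50 | -131040.00 | -162981.00
hole 2 | -2856.00 | 156.50 | 66.00 | -446964.00 | -188496.00
Σ | 44106.00 |  |  | 5982996.00 | 4022523.00
x_c = 5982996.00 / 44106.00 = 135.65 mm
y_c = 4022523.00 / 44106.00 = 91.20 mm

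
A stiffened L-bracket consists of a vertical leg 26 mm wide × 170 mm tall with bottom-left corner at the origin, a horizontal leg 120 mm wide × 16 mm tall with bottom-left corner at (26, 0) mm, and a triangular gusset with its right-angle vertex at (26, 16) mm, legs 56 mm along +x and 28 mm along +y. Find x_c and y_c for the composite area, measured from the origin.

Part | A | x̄ᵢ | ȳᵢ | A·x̄ᵢ | A·ȳᵢ
vertical leg | 4420.00 | 13.00 | 85.00 | 57460.00 | 375700.00
horizontal leg | 1920.00 | 86.00 | 8.00 | 165120.00 | 15360.00
gusset | 784.00 | 44.67 | 25.33 | 35018.67 | 19861.33
Σ | 7124.00 |  |  | 257598.67 | 410921.33
x_c = 257598.67 / 7124.00 = 36.16 mm
y_c = 410921.33 / 7124.00 = 57.68 mm

x_c = 36.16 mm, y_c = 57.68 mm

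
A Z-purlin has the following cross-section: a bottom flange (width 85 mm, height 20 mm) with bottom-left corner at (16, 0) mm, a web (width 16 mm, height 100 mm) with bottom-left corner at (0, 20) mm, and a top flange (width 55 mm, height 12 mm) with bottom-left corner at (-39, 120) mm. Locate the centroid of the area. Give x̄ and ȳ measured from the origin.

bottom flange: A = 85 × 20 = 1700.00, centroid at (58.50, 10.00).
web: A = 16 × 100 = 1600.00, centroid at (8.00, 70.00).
top flange: A = 55 × 12 = 660.00, centroid at (-11.50, 126.00).
ΣA = 3960.00 mm²
ΣAx̄ = (1700.00)(58.50) + (1600.00)(8.00) + (660.00)(-11.50) = 104660.00 mm³
ΣAȳ = (1700.00)(10.00) + (1600.00)(70.00) + (660.00)(126.00) = 212160.00 mm³
x̄ = 104660.00 / 3960.00 = 26.43 mm
ȳ = 212160.00 / 3960.00 = 53.58 mm

x̄ = 26.43 mm, ȳ = 53.58 mm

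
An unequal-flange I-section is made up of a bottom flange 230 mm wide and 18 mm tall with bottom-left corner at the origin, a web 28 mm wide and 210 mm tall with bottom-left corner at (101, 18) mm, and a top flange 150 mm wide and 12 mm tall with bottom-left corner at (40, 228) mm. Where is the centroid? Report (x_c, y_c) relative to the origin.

Part | A | x̄ᵢ | ȳᵢ | A·x̄ᵢ | A·ȳᵢ
bottom flange | 4140.00 | 115.00 | 9.00 | 476100.00 | 37260.00
web | 5880.00 | 115.00 | 123.00 | 676200.00 | 723240.00
top flange | 1800.00 | 115.00 | 234.00 | 207000.00 | 421200.00
Σ | 11820.00 |  |  | 1359300.00 | 1181700.00
x_c = 1359300.00 / 11820.00 = 115.00 mm
y_c = 1181700.00 / 11820.00 = 99.97 mm

x_c = 115.00 mm, y_c = 99.97 mm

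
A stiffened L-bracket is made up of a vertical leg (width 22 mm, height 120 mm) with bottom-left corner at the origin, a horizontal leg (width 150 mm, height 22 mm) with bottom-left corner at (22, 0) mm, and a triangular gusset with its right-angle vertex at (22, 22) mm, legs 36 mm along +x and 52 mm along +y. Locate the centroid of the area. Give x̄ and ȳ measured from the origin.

vertical leg: A = 22 × 120 = 2640.00, centroid at (11.00, 60.00).
horizontal leg: A = 150 × 22 = 3300.00, centroid at (97.00, 11.00).
gusset: A = ½·36·52 = 936.00, centroid at (34.00, 39.33).
ΣA = 6876.00 mm²
ΣAx̄ = (2640.00)(11.00) + (3300.00)(97.00) + (936.00)(34.00) = 380964.00 mm³
ΣAȳ = (2640.00)(60.00) + (3300.00)(11.00) + (936.00)(39.33) = 231516.00 mm³
x̄ = 380964.00 / 6876.00 = 55.40 mm
ȳ = 231516.00 / 6876.00 = 33.67 mm

x̄ = 55.40 mm, ȳ = 33.67 mm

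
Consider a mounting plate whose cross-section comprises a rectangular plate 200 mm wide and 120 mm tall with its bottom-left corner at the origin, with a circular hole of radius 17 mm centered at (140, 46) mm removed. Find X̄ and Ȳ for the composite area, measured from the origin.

X̄ = 98.43 mm, Ȳ = 60.55 mm

Part | A | x̄ᵢ | ȳᵢ | A·x̄ᵢ | A·ȳᵢ
plate | 24000.00 | 100.00 | 60.00 | 2400000.00 | 1440000.00
hole | -907.92 | 140.00 | 46.00 | -127108.84 | -41764.33
Σ | 23092.08 |  |  | 2272891.16 | 1398235.67
X̄ = 2272891.16 / 23092.08 = 98.43 mm
Ȳ = 1398235.67 / 23092.08 = 60.55 mm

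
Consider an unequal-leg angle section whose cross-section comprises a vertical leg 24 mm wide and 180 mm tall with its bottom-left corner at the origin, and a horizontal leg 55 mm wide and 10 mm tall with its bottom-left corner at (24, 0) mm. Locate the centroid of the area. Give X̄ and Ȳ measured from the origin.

vertical leg: A = 24 × 180 = 4320.00, centroid at (12.00, 90.00).
horizontal leg: A = 55 × 10 = 550.00, centroid at (51.50, 5.00).
ΣA = 4870.00 mm²
ΣAX̄ = (4320.00)(12.00) + (550.00)(51.50) = 80165.00 mm³
ΣAȲ = (4320.00)(90.00) + (550.00)(5.00) = 391550.00 mm³
X̄ = 80165.00 / 4870.00 = 16.46 mm
Ȳ = 391550.00 / 4870.00 = 80.40 mm

X̄ = 16.46 mm, Ȳ = 80.40 mm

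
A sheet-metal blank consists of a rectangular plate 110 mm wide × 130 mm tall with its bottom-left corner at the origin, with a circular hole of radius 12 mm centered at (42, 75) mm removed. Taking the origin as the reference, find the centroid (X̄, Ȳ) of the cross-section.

plate: A = 110 × 130 = 14300.00, centroid at (55.00, 65.00).
hole: A = −π·12² = -452.39, centroid at (42.00, 75.00).
ΣA = 13847.61 mm², ΣAX̄ = 767499.65 mm³, ΣAȲ = 895570.80 mm³.
X̄ = 767499.65/13847.61 = 55.42 mm; Ȳ = 895570.80/13847.61 = 64.67 mm.

X̄ = 55.42 mm, Ȳ = 64.67 mm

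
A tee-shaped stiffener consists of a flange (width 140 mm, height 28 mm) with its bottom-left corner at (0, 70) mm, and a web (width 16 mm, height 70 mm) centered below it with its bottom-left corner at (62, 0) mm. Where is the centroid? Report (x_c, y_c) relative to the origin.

web: A = 16 × 70 = 1120.00, centroid at (70.00, 35.00).
flange: A = 140 × 28 = 3920.00, centroid at (70.00, 84.00).
ΣA = 5040.00 mm²
ΣAx_c = (1120.00)(70.00) + (3920.00)(70.00) = 352800.00 mm³
ΣAy_c = (1120.00)(35.00) + (3920.00)(84.00) = 368480.00 mm³
x_c = 352800.00 / 5040.00 = 70.00 mm
y_c = 368480.00 / 5040.00 = 73.11 mm

x_c = 70.00 mm, y_c = 73.11 mm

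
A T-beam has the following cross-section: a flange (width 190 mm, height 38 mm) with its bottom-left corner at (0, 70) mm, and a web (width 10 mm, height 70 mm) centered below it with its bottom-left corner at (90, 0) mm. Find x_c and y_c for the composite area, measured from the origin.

web: A = 10 × 70 = 700.00, centroid at (95.00, 35.00).
flange: A = 190 × 38 = 7220.00, centroid at (95.00, 89.00).
ΣA = 7920.00 mm²
ΣAx_c = (700.00)(95.00) + (7220.00)(95.00) = 752400.00 mm³
ΣAy_c = (700.00)(35.00) + (7220.00)(89.00) = 667080.00 mm³
x_c = 752400.00 / 7920.00 = 95.00 mm
y_c = 667080.00 / 7920.00 = 84.23 mm

x_c = 95.00 mm, y_c = 84.23 mm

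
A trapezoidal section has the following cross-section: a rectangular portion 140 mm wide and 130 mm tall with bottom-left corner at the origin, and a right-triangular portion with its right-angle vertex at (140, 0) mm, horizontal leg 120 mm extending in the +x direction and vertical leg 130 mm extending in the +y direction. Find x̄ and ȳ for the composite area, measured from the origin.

rectangular portion: A = 140 × 130 = 18200.00, centroid at (70.00, 65.00).
triangular portion: A = ½·120·130 = 7800.00, centroid at (180.00, 43.33).
ΣA = 26000.00 mm², ΣAx̄ = 2678000.00 mm³, ΣAȳ = 1521000.00 mm³.
x̄ = 2678000.00/26000.00 = 103.00 mm; ȳ = 1521000.00/26000.00 = 58.50 mm.

x̄ = 103.00 mm, ȳ = 58.50 mm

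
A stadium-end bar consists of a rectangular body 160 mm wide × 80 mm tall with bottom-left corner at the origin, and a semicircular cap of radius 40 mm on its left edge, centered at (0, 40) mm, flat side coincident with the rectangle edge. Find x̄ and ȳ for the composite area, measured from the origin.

x̄ = 64.08 mm, ȳ = 40.00 mm

rectangular body: A = 160 × 80 = 12800.00, centroid at (80.00, 40.00).
semicircular end: A = ½π·40² = 2513.27, centroid at (-16.98, 40.00).
ΣA = 15313.27 mm², ΣAx̄ = 981333.33 mm³, ΣAȳ = 612530.96 mm³.
x̄ = 981333.33/15313.27 = 64.08 mm; ȳ = 612530.96/15313.27 = 40.00 mm.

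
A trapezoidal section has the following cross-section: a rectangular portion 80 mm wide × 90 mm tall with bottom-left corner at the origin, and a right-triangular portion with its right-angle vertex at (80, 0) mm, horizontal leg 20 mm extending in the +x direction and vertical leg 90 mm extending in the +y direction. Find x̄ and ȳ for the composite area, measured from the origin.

rectangular portion: A = 80 × 90 = 7200.00, centroid at (40.00, 45.00).
triangular portion: A = ½·20·90 = 900.00, centroid at (86.67, 30.00).
ΣA = 8100.00 mm²
ΣAx̄ = (7200.00)(40.00) + (900.00)(86.67) = 366000.00 mm³
ΣAȳ = (7200.00)(45.00) + (900.00)(30.00) = 351000.00 mm³
x̄ = 366000.00 / 8100.00 = 45.19 mm
ȳ = 351000.00 / 8100.00 = 43.33 mm

x̄ = 45.19 mm, ȳ = 43.33 mm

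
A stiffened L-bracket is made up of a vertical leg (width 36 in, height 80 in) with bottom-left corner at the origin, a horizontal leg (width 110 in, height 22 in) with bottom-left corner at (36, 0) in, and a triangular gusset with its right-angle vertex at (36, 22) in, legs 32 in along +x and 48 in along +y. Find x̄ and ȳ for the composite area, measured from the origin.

x̄ = 50.74 in, ȳ = 28.18 in

vertical leg: A = 36 × 80 = 2880.00, centroid at (18.00, 40.00).
horizontal leg: A = 110 × 22 = 2420.00, centroid at (91.00, 11.00).
gusset: A = ½·32·48 = 768.00, centroid at (46.67, 38.00).
ΣA = 6068.00 in², ΣAx̄ = 307900.00 in³, ΣAȳ = 171004.00 in³.
x̄ = 307900.00/6068.00 = 50.74 in; ȳ = 171004.00/6068.00 = 28.18 in.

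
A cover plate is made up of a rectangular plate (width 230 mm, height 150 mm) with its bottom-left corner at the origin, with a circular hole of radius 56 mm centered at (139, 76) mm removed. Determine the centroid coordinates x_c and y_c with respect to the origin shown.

plate: A = 230 × 150 = 34500.00, centroid at (115.00, 75.00).
hole: A = −π·56² = -9852.03, centroid at (139.00, 76.00).
ΣA = 24647.97 mm², ΣAx_c = 2598067.20 mm³, ΣAy_c = 1838745.37 mm³.
x_c = 2598067.20/24647.97 = 105.41 mm; y_c = 1838745.37/24647.97 = 74.60 mm.

x_c = 105.41 mm, y_c = 74.60 mm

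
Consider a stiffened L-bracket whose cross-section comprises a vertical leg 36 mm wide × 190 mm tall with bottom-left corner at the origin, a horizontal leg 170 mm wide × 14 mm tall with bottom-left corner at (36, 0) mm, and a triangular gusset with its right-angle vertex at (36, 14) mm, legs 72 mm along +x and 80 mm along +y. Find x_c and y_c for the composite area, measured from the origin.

Part | A | x̄ᵢ | ȳᵢ | A·x̄ᵢ | A·ȳᵢ
vertical leg | 6840.00 | 18.00 | 95.00 | 123120.00 | 649800.00
horizontal leg | 2380.00 | 121.00 | 7.00 | 287980.00 | 16660.00
gusset | 2880.00 | 60.00 | 40.67 | 172800.00 | 117120.00
Σ | 12100.00 |  |  | 583900.00 | 783580.00
x_c = 583900.00 / 12100.00 = 48.26 mm
y_c = 783580.00 / 12100.00 = 64.76 mm

x_c = 48.26 mm, y_c = 64.76 mm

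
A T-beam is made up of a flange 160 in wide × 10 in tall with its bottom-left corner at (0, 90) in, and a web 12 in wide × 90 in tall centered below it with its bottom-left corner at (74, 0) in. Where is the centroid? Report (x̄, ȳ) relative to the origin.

web: A = 12 × 90 = 1080.00, centroid at (80.00, 45.00).
flange: A = 160 × 10 = 1600.00, centroid at (80.00, 95.00).
ΣA = 2680.00 in²
ΣAx̄ = (1080.00)(80.00) + (1600.00)(80.00) = 214400.00 in³
ΣAȳ = (1080.00)(45.00) + (1600.00)(95.00) = 200600.00 in³
x̄ = 214400.00 / 2680.00 = 80.00 in
ȳ = 200600.00 / 2680.00 = 74.85 in

x̄ = 80.00 in, ȳ = 74.85 in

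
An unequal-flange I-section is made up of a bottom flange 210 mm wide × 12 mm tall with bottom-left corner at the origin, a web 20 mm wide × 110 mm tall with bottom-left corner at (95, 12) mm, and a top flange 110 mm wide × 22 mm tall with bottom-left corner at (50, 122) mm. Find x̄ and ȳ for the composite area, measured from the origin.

x̄ = 105.00 mm, ȳ = 67.84 mm

bottom flange: A = 210 × 12 = 2520.00, centroid at (105.00, 6.00).
web: A = 20 × 110 = 2200.00, centroid at (105.00, 67.00).
top flange: A = 110 × 22 = 2420.00, centroid at (105.00, 133.00).
ΣA = 7140.00 mm², ΣAx̄ = 749700.00 mm³, ΣAȳ = 484380.00 mm³.
x̄ = 749700.00/7140.00 = 105.00 mm; ȳ = 484380.00/7140.00 = 67.84 mm.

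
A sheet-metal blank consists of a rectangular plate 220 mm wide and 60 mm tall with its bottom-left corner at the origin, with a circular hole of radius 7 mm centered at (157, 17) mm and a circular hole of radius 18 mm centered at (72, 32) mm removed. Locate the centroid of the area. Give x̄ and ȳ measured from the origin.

x̄ = 112.61 mm, ȳ = 30.00 mm

plate: A = 220 × 60 = 13200.00, centroid at (110.00, 30.00).
hole 1: A = −π·7² = -153.94, centroid at (157.00, 17.00).
hole 2: A = −π·18² = -1017.88, centroid at (72.00, 32.00).
ΣA = 12028.19 mm², ΣAx̄ = 1354544.65 mm³, ΣAȳ = 360811.02 mm³.
x̄ = 1354544.65/12028.19 = 112.61 mm; ȳ = 360811.02/12028.19 = 30.00 mm.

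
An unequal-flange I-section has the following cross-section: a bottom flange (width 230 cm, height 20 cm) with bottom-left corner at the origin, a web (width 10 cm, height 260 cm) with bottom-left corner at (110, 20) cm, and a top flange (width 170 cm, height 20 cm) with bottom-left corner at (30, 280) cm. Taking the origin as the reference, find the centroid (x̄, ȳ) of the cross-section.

Part | A | x̄ᵢ | ȳᵢ | A·x̄ᵢ | A·ȳᵢ
bottom flange | 4600.00 | 115.00 | 10.00 | 529000.00 | 46000.00
web | 2600.00 | 115.00 | 150.00 | 299000.00 | 390000.00
top flange | 3400.00 | 115.00 | 290.00 | 391000.00 | 986000.00
Σ | 10600.00 |  |  | 1219000.00 | 1422000.00
x̄ = 1219000.00 / 10600.00 = 115.00 cm
ȳ = 1422000.00 / 10600.00 = 134.15 cm

x̄ = 115.00 cm, ȳ = 134.15 cm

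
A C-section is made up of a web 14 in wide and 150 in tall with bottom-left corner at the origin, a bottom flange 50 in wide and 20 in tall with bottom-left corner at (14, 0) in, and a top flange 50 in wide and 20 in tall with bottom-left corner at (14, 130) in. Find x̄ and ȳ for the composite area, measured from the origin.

x̄ = 22.61 in, ȳ = 75.00 in

web: A = 14 × 150 = 2100.00, centroid at (7.00, 75.00).
bottom flange: A = 50 × 20 = 1000.00, centroid at (39.00, 10.00).
top flange: A = 50 × 20 = 1000.00, centroid at (39.00, 140.00).
ΣA = 4100.00 in², ΣAx̄ = 92700.00 in³, ΣAȳ = 307500.00 in³.
x̄ = 92700.00/4100.00 = 22.61 in; ȳ = 307500.00/4100.00 = 75.00 in.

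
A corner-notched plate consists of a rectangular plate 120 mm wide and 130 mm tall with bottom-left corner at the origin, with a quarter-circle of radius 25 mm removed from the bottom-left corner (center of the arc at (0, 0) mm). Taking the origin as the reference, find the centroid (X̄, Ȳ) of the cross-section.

X̄ = 61.60 mm, Ȳ = 66.77 mm

Part | A | x̄ᵢ | ȳᵢ | A·x̄ᵢ | A·ȳᵢ
plate | 15600.00 | 60.00 | 65.00 | 936000.00 | 1014000.00
removed quarter-circle | -490.87 | 10.61 | 10.61 | -5208.33 | -5208.33
Σ | 15109.13 |  |  | 930791.67 | 1008791.67
X̄ = 930791.67 / 15109.13 = 61.60 mm
Ȳ = 1008791.67 / 15109.13 = 66.77 mm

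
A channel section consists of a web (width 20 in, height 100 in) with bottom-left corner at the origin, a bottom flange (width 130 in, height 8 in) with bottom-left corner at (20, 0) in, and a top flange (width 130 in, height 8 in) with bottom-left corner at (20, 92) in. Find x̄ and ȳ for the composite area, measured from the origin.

web: A = 20 × 100 = 2000.00, centroid at (10.00, 50.00).
bottom flange: A = 130 × 8 = 1040.00, centroid at (85.00, 4.00).
top flange: A = 130 × 8 = 1040.00, centroid at (85.00, 96.00).
ΣA = 4080.00 in², ΣAx̄ = 196800.00 in³, ΣAȳ = 204000.00 in³.
x̄ = 196800.00/4080.00 = 48.24 in; ȳ = 204000.00/4080.00 = 50.00 in.

x̄ = 48.24 in, ȳ = 50.00 in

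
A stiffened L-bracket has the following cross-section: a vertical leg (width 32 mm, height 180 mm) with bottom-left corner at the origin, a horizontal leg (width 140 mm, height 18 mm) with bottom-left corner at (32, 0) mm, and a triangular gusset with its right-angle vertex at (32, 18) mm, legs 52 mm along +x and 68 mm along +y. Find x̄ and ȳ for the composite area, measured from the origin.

Part | A | x̄ᵢ | ȳᵢ | A·x̄ᵢ | A·ȳᵢ
vertical leg | 5760.00 | 16.00 | 90.00 | 92160.00 | 518400.00
horizontal leg | 2520.00 | 102.00 | 9.00 | 257040.00 | 22680.00
gusset | 1768.00 | 49.33 | 40.67 | 87221.33 | 71898.67
Σ | 10048.00 |  |  | 436421.33 | 612978.67
x̄ = 436421.33 / 10048.00 = 43.43 mm
ȳ = 612978.67 / 10048.00 = 61.01 mm

x̄ = 43.43 mm, ȳ = 61.01 mm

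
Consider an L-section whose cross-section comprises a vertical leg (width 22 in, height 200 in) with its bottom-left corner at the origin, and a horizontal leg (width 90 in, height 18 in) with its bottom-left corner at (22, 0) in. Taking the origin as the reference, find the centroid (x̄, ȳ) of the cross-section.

x̄ = 26.07 in, ȳ = 75.51 in

vertical leg: A = 22 × 200 = 4400.00, centroid at (11.00, 100.00).
horizontal leg: A = 90 × 18 = 1620.00, centroid at (67.00, 9.00).
ΣA = 6020.00 in²
ΣAx̄ = (4400.00)(11.00) + (1620.00)(67.00) = 156940.00 in³
ΣAȳ = (4400.00)(100.00) + (1620.00)(9.00) = 454580.00 in³
x̄ = 156940.00 / 6020.00 = 26.07 in
ȳ = 454580.00 / 6020.00 = 75.51 in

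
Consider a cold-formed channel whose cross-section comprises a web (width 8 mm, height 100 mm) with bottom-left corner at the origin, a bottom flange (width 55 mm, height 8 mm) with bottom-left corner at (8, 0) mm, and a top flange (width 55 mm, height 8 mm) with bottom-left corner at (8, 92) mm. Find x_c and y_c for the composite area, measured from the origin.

web: A = 8 × 100 = 800.00, centroid at (4.00, 50.00).
bottom flange: A = 55 × 8 = 440.00, centroid at (35.50, 4.00).
top flange: A = 55 × 8 = 440.00, centroid at (35.50, 96.00).
ΣA = 1680.00 mm²
ΣAx_c = (800.00)(4.00) + (440.00)(35.50) + (440.00)(35.50) = 34440.00 mm³
ΣAy_c = (800.00)(50.00) + (440.00)(4.00) + (440.00)(96.00) = 84000.00 mm³
x_c = 34440.00 / 1680.00 = 20.50 mm
y_c = 84000.00 / 1680.00 = 50.00 mm

x_c = 20.50 mm, y_c = 50.00 mm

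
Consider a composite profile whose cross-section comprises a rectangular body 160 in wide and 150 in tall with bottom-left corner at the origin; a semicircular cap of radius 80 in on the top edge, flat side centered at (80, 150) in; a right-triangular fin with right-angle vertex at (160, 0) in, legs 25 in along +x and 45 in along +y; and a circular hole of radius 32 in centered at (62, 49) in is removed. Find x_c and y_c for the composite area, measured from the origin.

rectangular body: A = 160 × 150 = 24000.00, centroid at (80.00, 75.00).
semicircular top: A = ½π·80² = 10053.10, centroid at (80.00, 183.95).
triangular fin: A = ½·25·45 = 562.50, centroid at (168.33, 15.00).
hole: A = −π·32² = -3216.99, centroid at (62.00, 49.00).
ΣA = 31398.61 in², ΣAx_c = 2619481.78 in³, ΣAy_c = 3500102.75 in³.
x_c = 2619481.78/31398.61 = 83.43 in; y_c = 3500102.75/31398.61 = 111.47 in.

x_c = 83.43 in, y_c = 111.47 in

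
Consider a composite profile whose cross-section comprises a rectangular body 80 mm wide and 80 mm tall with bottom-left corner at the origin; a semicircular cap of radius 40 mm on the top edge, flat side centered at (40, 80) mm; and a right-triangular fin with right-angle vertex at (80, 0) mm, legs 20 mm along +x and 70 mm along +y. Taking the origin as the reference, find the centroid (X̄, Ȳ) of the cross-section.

Part | A | x̄ᵢ | ȳᵢ | A·x̄ᵢ | A·ȳᵢ
rectangular body | 6400.00 | 40.00 | 40.00 | 256000.00 | 256000.00
semicircular top | 2513.27 | 40.00 | 96.98 | 100530.96 | 243728.60
triangular fin | 700.00 | 86.67 | 23.33 | 60666.67 | 16333.33
Σ | 9613.27 |  |  | 417197.63 | 516061.93
X̄ = 417197.63 / 9613.27 = 43.40 mm
Ȳ = 516061.93 / 9613.27 = 53.68 mm

X̄ = 43.40 mm, Ȳ = 53.68 mm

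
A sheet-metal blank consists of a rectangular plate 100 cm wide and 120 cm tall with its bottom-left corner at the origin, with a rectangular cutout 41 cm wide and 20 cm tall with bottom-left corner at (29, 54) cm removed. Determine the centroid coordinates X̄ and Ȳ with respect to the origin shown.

plate: A = 100 × 120 = 12000.00, centroid at (50.00, 60.00).
hole: A = −(41 × 20) = -820.00, centroid at (49.50, 64.00).
ΣA = 11180.00 cm², ΣAX̄ = 559410.00 cm³, ΣAȲ = 667520.00 cm³.
X̄ = 559410.00/11180.00 = 50.04 cm; Ȳ = 667520.00/11180.00 = 59.71 cm.

X̄ = 50.04 cm, Ȳ = 59.71 cm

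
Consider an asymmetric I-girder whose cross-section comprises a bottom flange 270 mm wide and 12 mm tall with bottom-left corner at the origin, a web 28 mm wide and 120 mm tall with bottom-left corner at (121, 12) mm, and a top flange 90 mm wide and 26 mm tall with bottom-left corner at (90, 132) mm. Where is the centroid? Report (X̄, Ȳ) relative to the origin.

X̄ = 135.00 mm, Ȳ = 67.19 mm

bottom flange: A = 270 × 12 = 3240.00, centroid at (135.00, 6.00).
web: A = 28 × 120 = 3360.00, centroid at (135.00, 72.00).
top flange: A = 90 × 26 = 2340.00, centroid at (135.00, 145.00).
ΣA = 8940.00 mm², ΣAX̄ = 1206900.00 mm³, ΣAȲ = 600660.00 mm³.
X̄ = 1206900.00/8940.00 = 135.00 mm; Ȳ = 600660.00/8940.00 = 67.19 mm.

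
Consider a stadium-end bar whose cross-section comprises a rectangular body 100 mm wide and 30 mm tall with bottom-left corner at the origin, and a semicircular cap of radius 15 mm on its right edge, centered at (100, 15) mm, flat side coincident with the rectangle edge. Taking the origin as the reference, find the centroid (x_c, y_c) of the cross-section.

x_c = 55.94 mm, y_c = 15.00 mm

rectangular body: A = 100 × 30 = 3000.00, centroid at (50.00, 15.00).
semicircular end: A = ½π·15² = 353.43, centroid at (106.37, 15.00).
ΣA = 3353.43 mm², ΣAx_c = 187592.92 mm³, ΣAy_c = 50301.44 mm³.
x_c = 187592.92/3353.43 = 55.94 mm; y_c = 50301.44/3353.43 = 15.00 mm.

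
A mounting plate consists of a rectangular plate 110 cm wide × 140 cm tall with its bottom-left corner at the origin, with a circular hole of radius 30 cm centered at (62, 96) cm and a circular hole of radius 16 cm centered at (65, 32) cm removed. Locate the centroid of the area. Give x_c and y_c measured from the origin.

x_c = 52.63 cm, y_c = 66.35 cm

Part | A | x̄ᵢ | ȳᵢ | A·x̄ᵢ | A·ȳᵢ
plate | 15400.00 | 55.00 | 70.00 | 847000.00 | 1078000.00
hole 1 | -2827.43 | 62.00 | 96.00 | -175300.87 | -271433.61
hole 2 | -804.25 | 65.00 | 32.00 | -52276.10 | -25735.93
Σ | 11768.32 |  |  | 619423.03 | 780830.47
x_c = 619423.03 / 11768.32 = 52.63 cm
y_c = 780830.47 / 11768.32 = 66.35 cm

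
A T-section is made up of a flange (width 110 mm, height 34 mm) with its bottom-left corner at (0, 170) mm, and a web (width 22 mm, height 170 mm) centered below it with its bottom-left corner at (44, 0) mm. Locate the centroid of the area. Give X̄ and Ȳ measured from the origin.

web: A = 22 × 170 = 3740.00, centroid at (55.00, 85.00).
flange: A = 110 × 34 = 3740.00, centroid at (55.00, 187.00).
ΣA = 7480.00 mm², ΣAX̄ = 411400.00 mm³, ΣAȲ = 1017280.00 mm³.
X̄ = 411400.00/7480.00 = 55.00 mm; Ȳ = 1017280.00/7480.00 = 136.00 mm.

X̄ = 55.00 mm, Ȳ = 136.00 mm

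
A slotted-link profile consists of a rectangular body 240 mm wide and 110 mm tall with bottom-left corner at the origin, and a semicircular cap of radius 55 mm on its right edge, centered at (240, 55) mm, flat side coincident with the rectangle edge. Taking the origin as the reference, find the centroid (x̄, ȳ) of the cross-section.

rectangular body: A = 240 × 110 = 26400.00, centroid at (120.00, 55.00).
semicircular end: A = ½π·55² = 4751.66, centroid at (263.34, 55.00).
ΣA = 31151.66 mm², ΣAx̄ = 4419314.80 mm³, ΣAȳ = 1713341.24 mm³.
x̄ = 4419314.80/31151.66 = 141.86 mm; ȳ = 1713341.24/31151.66 = 55.00 mm.

x̄ = 141.86 mm, ȳ = 55.00 mm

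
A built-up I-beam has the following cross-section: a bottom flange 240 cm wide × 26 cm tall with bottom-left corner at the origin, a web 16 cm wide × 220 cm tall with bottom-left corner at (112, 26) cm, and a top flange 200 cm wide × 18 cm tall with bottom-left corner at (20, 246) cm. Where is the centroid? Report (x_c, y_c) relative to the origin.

bottom flange: A = 240 × 26 = 6240.00, centroid at (120.00, 13.00).
web: A = 16 × 220 = 3520.00, centroid at (120.00, 136.00).
top flange: A = 200 × 18 = 3600.00, centroid at (120.00, 255.00).
ΣA = 13360.00 cm²
ΣAx_c = (6240.00)(120.00) + (3520.00)(120.00) + (3600.00)(120.00) = 1603200.00 cm³
ΣAy_c = (6240.00)(13.00) + (3520.00)(136.00) + (3600.00)(255.00) = 1477840.00 cm³
x_c = 1603200.00 / 13360.00 = 120.00 cm
y_c = 1477840.00 / 13360.00 = 110.62 cm

x_c = 120.00 cm, y_c = 110.62 cm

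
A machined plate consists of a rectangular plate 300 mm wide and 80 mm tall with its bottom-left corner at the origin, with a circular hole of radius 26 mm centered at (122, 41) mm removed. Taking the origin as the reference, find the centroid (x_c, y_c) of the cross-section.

x_c = 152.72 mm, y_c = 39.90 mm

plate: A = 300 × 80 = 24000.00, centroid at (150.00, 40.00).
hole: A = −π·26² = -2123.72, centroid at (122.00, 41.00).
ΣA = 21876.28 mm²
ΣAx_c = (24000.00)(150.00) + (-2123.72)(122.00) = 3340906.57 mm³
ΣAy_c = (24000.00)(40.00) + (-2123.72)(41.00) = 872927.62 mm³
x_c = 3340906.57 / 21876.28 = 152.72 mm
y_c = 872927.62 / 21876.28 = 39.90 mm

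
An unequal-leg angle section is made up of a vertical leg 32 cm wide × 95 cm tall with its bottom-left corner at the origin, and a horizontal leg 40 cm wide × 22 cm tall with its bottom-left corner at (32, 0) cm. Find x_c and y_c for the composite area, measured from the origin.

Part | A | x̄ᵢ | ȳᵢ | A·x̄ᵢ | A·ȳᵢ
vertical leg | 3040.00 | 16.00 | 47.50 | 48640.00 | 144400.00
horizontal leg | 880.00 | 52.00 | 11.00 | 45760.00 | 9680.00
Σ | 3920.00 |  |  | 94400.00 | 154080.00
x_c = 94400.00 / 3920.00 = 24.08 cm
y_c = 154080.00 / 3920.00 = 39.31 cm

x_c = 24.08 cm, y_c = 39.31 cm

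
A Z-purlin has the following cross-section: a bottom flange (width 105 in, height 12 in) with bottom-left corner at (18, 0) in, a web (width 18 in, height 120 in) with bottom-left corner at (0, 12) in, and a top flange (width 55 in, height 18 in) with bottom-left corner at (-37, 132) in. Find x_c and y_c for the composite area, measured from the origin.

x_c = 22.42 in, y_c = 68.63 in

bottom flange: A = 105 × 12 = 1260.00, centroid at (70.50, 6.00).
web: A = 18 × 120 = 2160.00, centroid at (9.00, 72.00).
top flange: A = 55 × 18 = 990.00, centroid at (-9.50, 141.00).
ΣA = 4410.00 in²
ΣAx_c = (1260.00)(70.50) + (2160.00)(9.00) + (990.00)(-9.50) = 98865.00 in³
ΣAy_c = (1260.00)(6.00) + (2160.00)(72.00) + (990.00)(141.00) = 302670.00 in³
x_c = 98865.00 / 4410.00 = 22.42 in
y_c = 302670.00 / 4410.00 = 68.63 in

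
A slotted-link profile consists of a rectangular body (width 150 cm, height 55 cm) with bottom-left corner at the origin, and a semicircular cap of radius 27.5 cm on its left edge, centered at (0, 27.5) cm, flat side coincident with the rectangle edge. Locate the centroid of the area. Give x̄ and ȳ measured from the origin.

Part | A | x̄ᵢ | ȳᵢ | A·x̄ᵢ | A·ȳᵢ
rectangular body | 8250.00 | 75.00 | 27.50 | 618750.00 | 226875.00
semicircular end | 1187.91 | -11.67 | 27.50 | -13864.58 | 32667.65
Σ | 9437.91 |  |  | 604885.42 | 259542.65
x̄ = 604885.42 / 9437.91 = 64.09 cm
ȳ = 259542.65 / 9437.91 = 27.50 cm

x̄ = 64.09 cm, ȳ = 27.50 cm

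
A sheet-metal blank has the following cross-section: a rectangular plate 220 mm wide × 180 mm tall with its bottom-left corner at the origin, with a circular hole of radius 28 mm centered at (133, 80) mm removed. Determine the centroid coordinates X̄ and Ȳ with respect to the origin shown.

X̄ = 108.47 mm, Ȳ = 90.66 mm

Part | A | x̄ᵢ | ȳᵢ | A·x̄ᵢ | A·ȳᵢ
plate | 39600.00 | 110.00 | 90.00 | 4356000.00 | 3564000.00
hole | -2463.01 | 133.00 | 80.00 | -327580.15 | -197040.69
Σ | 37136.99 |  |  | 4028419.85 | 3366959.31
X̄ = 4028419.85 / 37136.99 = 108.47 mm
Ȳ = 3366959.31 / 37136.99 = 90.66 mm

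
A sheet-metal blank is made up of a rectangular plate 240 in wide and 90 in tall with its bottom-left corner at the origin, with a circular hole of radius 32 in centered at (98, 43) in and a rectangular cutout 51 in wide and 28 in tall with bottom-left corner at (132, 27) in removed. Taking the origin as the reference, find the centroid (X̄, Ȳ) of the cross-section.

X̄ = 121.02 in, Ȳ = 45.72 in

plate: A = 240 × 90 = 21600.00, centroid at (120.00, 45.00).
hole 1: A = −π·32² = -3216.99, centroid at (98.00, 43.00).
hole 2: A = −(51 × 28) = -1428.00, centroid at (157.50, 41.00).
ΣA = 16955.01 in², ΣAX̄ = 2051824.89 in³, ΣAȲ = 775121.39 in³.
X̄ = 2051824.89/16955.01 = 121.02 in; Ȳ = 775121.39/16955.01 = 45.72 in.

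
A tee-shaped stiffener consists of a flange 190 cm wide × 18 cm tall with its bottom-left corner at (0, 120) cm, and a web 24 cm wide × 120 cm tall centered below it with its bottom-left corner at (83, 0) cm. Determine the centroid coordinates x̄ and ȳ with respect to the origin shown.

Part | A | x̄ᵢ | ȳᵢ | A·x̄ᵢ | A·ȳᵢ
web | 2880.00 | 95.00 | 60.00 | 273600.00 | 172800.00
flange | 3420.00 | 95.00 | 129.00 | 324900.00 | 441180.00
Σ | 6300.00 |  |  | 598500.00 | 613980.00
x̄ = 598500.00 / 6300.00 = 95.00 cm
ȳ = 613980.00 / 6300.00 = 97.46 cm

x̄ = 95.00 cm, ȳ = 97.46 cm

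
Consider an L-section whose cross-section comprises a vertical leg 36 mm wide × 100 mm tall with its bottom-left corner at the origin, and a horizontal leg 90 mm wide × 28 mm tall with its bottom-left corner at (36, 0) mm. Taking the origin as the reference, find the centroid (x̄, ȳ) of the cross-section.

x̄ = 43.94 mm, ȳ = 35.18 mm

Part | A | x̄ᵢ | ȳᵢ | A·x̄ᵢ | A·ȳᵢ
vertical leg | 3600.00 | 18.00 | 50.00 | 64800.00 | 180000.00
horizontal leg | 2520.00 | 81.00 | 14.00 | 204120.00 | 35280.00
Σ | 6120.00 |  |  | 268920.00 | 215280.00
x̄ = 268920.00 / 6120.00 = 43.94 mm
ȳ = 215280.00 / 6120.00 = 35.18 mm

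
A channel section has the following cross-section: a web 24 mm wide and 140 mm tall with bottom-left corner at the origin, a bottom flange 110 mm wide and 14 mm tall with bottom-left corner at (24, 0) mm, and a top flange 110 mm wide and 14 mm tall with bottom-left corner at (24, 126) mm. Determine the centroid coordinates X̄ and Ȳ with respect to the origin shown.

X̄ = 44.04 mm, Ȳ = 70.00 mm

web: A = 24 × 140 = 3360.00, centroid at (12.00, 70.00).
bottom flange: A = 110 × 14 = 1540.00, centroid at (79.00, 7.00).
top flange: A = 110 × 14 = 1540.00, centroid at (79.00, 133.00).
ΣA = 6440.00 mm²
ΣAX̄ = (3360.00)(12.00) + (1540.00)(79.00) + (1540.00)(79.00) = 283640.00 mm³
ΣAȲ = (3360.00)(70.00) + (1540.00)(7.00) + (1540.00)(133.00) = 450800.00 mm³
X̄ = 283640.00 / 6440.00 = 44.04 mm
Ȳ = 450800.00 / 6440.00 = 70.00 mm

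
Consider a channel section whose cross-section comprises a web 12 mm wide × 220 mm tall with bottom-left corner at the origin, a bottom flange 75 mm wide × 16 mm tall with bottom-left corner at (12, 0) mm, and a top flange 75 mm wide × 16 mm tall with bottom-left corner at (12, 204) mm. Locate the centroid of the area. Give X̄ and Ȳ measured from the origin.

Part | A | x̄ᵢ | ȳᵢ | A·x̄ᵢ | A·ȳᵢ
web | 2640.00 | 6.00 | 110.00 | 15840.00 | 290400.00
bottom flange | 1200.00 | 49.50 | 8.00 | 59400.00 | 9600.00
top flange | 1200.00 | 49.50 | 212.00 | 59400.00 | 254400.00
Σ | 5040.00 |  |  | 134640.00 | 554400.00
X̄ = 134640.00 / 5040.00 = 26.71 mm
Ȳ = 554400.00 / 5040.00 = 110.00 mm

X̄ = 26.71 mm, Ȳ = 110.00 mm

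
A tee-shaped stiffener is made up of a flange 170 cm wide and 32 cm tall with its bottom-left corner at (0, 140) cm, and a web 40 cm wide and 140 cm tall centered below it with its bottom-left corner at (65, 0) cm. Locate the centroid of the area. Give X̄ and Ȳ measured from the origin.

X̄ = 85.00 cm, Ȳ = 112.38 cm

web: A = 40 × 140 = 5600.00, centroid at (85.00, 70.00).
flange: A = 170 × 32 = 5440.00, centroid at (85.00, 156.00).
ΣA = 11040.00 cm², ΣAX̄ = 938400.00 cm³, ΣAȲ = 1240640.00 cm³.
X̄ = 938400.00/11040.00 = 85.00 cm; Ȳ = 1240640.00/11040.00 = 112.38 cm.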